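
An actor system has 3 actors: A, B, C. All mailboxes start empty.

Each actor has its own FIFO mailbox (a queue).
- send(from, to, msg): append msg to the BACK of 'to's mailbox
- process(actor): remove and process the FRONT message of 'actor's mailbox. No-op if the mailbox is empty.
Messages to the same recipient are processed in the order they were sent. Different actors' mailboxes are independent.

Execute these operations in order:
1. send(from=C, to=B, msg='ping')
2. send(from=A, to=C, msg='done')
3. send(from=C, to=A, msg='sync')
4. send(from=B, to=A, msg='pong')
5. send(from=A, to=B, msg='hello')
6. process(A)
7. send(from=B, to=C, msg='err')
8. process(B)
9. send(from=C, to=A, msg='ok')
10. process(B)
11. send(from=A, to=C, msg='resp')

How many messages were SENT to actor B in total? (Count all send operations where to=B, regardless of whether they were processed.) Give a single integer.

Answer: 2

Derivation:
After 1 (send(from=C, to=B, msg='ping')): A:[] B:[ping] C:[]
After 2 (send(from=A, to=C, msg='done')): A:[] B:[ping] C:[done]
After 3 (send(from=C, to=A, msg='sync')): A:[sync] B:[ping] C:[done]
After 4 (send(from=B, to=A, msg='pong')): A:[sync,pong] B:[ping] C:[done]
After 5 (send(from=A, to=B, msg='hello')): A:[sync,pong] B:[ping,hello] C:[done]
After 6 (process(A)): A:[pong] B:[ping,hello] C:[done]
After 7 (send(from=B, to=C, msg='err')): A:[pong] B:[ping,hello] C:[done,err]
After 8 (process(B)): A:[pong] B:[hello] C:[done,err]
After 9 (send(from=C, to=A, msg='ok')): A:[pong,ok] B:[hello] C:[done,err]
After 10 (process(B)): A:[pong,ok] B:[] C:[done,err]
After 11 (send(from=A, to=C, msg='resp')): A:[pong,ok] B:[] C:[done,err,resp]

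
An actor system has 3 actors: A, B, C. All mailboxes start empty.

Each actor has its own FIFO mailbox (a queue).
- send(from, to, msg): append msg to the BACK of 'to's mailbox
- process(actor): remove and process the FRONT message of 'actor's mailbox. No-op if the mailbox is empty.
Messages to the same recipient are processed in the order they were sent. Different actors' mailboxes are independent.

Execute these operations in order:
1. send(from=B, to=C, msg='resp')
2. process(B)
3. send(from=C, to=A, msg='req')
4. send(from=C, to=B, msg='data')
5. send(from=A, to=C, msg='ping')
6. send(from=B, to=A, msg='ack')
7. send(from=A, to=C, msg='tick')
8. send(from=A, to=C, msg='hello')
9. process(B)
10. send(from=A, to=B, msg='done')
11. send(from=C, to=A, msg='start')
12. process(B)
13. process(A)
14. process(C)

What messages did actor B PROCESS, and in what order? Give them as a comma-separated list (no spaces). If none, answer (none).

After 1 (send(from=B, to=C, msg='resp')): A:[] B:[] C:[resp]
After 2 (process(B)): A:[] B:[] C:[resp]
After 3 (send(from=C, to=A, msg='req')): A:[req] B:[] C:[resp]
After 4 (send(from=C, to=B, msg='data')): A:[req] B:[data] C:[resp]
After 5 (send(from=A, to=C, msg='ping')): A:[req] B:[data] C:[resp,ping]
After 6 (send(from=B, to=A, msg='ack')): A:[req,ack] B:[data] C:[resp,ping]
After 7 (send(from=A, to=C, msg='tick')): A:[req,ack] B:[data] C:[resp,ping,tick]
After 8 (send(from=A, to=C, msg='hello')): A:[req,ack] B:[data] C:[resp,ping,tick,hello]
After 9 (process(B)): A:[req,ack] B:[] C:[resp,ping,tick,hello]
After 10 (send(from=A, to=B, msg='done')): A:[req,ack] B:[done] C:[resp,ping,tick,hello]
After 11 (send(from=C, to=A, msg='start')): A:[req,ack,start] B:[done] C:[resp,ping,tick,hello]
After 12 (process(B)): A:[req,ack,start] B:[] C:[resp,ping,tick,hello]
After 13 (process(A)): A:[ack,start] B:[] C:[resp,ping,tick,hello]
After 14 (process(C)): A:[ack,start] B:[] C:[ping,tick,hello]

Answer: data,done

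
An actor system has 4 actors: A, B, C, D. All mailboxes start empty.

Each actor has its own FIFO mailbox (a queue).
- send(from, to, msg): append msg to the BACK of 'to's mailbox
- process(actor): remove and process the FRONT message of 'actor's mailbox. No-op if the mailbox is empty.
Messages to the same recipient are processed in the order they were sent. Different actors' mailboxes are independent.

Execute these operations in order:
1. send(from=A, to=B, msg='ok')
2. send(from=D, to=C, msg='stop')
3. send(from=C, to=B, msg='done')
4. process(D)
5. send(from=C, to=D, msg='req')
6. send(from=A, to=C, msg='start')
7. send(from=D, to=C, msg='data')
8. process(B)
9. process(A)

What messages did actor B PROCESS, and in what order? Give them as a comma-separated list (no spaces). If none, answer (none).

After 1 (send(from=A, to=B, msg='ok')): A:[] B:[ok] C:[] D:[]
After 2 (send(from=D, to=C, msg='stop')): A:[] B:[ok] C:[stop] D:[]
After 3 (send(from=C, to=B, msg='done')): A:[] B:[ok,done] C:[stop] D:[]
After 4 (process(D)): A:[] B:[ok,done] C:[stop] D:[]
After 5 (send(from=C, to=D, msg='req')): A:[] B:[ok,done] C:[stop] D:[req]
After 6 (send(from=A, to=C, msg='start')): A:[] B:[ok,done] C:[stop,start] D:[req]
After 7 (send(from=D, to=C, msg='data')): A:[] B:[ok,done] C:[stop,start,data] D:[req]
After 8 (process(B)): A:[] B:[done] C:[stop,start,data] D:[req]
After 9 (process(A)): A:[] B:[done] C:[stop,start,data] D:[req]

Answer: ok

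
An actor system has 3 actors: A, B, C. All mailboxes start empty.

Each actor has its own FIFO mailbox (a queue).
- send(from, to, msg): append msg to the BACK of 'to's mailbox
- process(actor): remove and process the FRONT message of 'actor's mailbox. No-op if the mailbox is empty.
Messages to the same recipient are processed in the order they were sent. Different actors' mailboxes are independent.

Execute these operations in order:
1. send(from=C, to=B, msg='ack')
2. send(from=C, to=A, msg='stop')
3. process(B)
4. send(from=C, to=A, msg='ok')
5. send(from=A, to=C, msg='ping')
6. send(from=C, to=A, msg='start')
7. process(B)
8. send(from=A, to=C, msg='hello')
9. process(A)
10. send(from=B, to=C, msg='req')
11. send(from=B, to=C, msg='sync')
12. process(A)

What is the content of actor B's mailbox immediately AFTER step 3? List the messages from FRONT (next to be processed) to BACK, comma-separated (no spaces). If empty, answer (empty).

After 1 (send(from=C, to=B, msg='ack')): A:[] B:[ack] C:[]
After 2 (send(from=C, to=A, msg='stop')): A:[stop] B:[ack] C:[]
After 3 (process(B)): A:[stop] B:[] C:[]

(empty)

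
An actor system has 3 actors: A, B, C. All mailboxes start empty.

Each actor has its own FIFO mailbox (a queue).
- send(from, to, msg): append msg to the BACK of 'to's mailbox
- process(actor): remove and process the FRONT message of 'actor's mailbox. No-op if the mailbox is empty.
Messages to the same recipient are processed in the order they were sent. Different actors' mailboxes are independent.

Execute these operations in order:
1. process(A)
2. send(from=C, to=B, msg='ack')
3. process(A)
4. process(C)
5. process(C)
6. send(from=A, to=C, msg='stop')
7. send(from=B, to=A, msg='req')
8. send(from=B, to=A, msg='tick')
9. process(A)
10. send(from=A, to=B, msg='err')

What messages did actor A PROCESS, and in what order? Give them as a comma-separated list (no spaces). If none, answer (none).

After 1 (process(A)): A:[] B:[] C:[]
After 2 (send(from=C, to=B, msg='ack')): A:[] B:[ack] C:[]
After 3 (process(A)): A:[] B:[ack] C:[]
After 4 (process(C)): A:[] B:[ack] C:[]
After 5 (process(C)): A:[] B:[ack] C:[]
After 6 (send(from=A, to=C, msg='stop')): A:[] B:[ack] C:[stop]
After 7 (send(from=B, to=A, msg='req')): A:[req] B:[ack] C:[stop]
After 8 (send(from=B, to=A, msg='tick')): A:[req,tick] B:[ack] C:[stop]
After 9 (process(A)): A:[tick] B:[ack] C:[stop]
After 10 (send(from=A, to=B, msg='err')): A:[tick] B:[ack,err] C:[stop]

Answer: req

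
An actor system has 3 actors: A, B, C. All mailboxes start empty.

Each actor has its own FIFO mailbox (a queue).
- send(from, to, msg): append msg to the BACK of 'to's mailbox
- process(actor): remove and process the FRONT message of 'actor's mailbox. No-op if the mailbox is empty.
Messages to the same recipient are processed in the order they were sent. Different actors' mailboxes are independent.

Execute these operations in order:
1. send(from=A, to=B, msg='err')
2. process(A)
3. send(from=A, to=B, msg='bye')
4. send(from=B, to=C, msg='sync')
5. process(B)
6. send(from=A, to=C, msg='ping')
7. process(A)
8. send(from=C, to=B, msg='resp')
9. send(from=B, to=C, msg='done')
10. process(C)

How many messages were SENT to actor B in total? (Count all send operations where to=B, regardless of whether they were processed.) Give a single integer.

Answer: 3

Derivation:
After 1 (send(from=A, to=B, msg='err')): A:[] B:[err] C:[]
After 2 (process(A)): A:[] B:[err] C:[]
After 3 (send(from=A, to=B, msg='bye')): A:[] B:[err,bye] C:[]
After 4 (send(from=B, to=C, msg='sync')): A:[] B:[err,bye] C:[sync]
After 5 (process(B)): A:[] B:[bye] C:[sync]
After 6 (send(from=A, to=C, msg='ping')): A:[] B:[bye] C:[sync,ping]
After 7 (process(A)): A:[] B:[bye] C:[sync,ping]
After 8 (send(from=C, to=B, msg='resp')): A:[] B:[bye,resp] C:[sync,ping]
After 9 (send(from=B, to=C, msg='done')): A:[] B:[bye,resp] C:[sync,ping,done]
After 10 (process(C)): A:[] B:[bye,resp] C:[ping,done]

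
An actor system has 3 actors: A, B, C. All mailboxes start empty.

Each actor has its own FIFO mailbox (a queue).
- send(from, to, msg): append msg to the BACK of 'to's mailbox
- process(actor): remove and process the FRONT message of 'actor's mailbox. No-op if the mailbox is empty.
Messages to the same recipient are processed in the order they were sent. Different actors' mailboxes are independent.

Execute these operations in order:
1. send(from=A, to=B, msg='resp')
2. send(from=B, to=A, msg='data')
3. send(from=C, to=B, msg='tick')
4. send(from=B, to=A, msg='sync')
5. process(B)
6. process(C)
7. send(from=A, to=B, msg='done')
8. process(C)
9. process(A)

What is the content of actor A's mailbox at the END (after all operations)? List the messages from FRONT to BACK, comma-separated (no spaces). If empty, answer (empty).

After 1 (send(from=A, to=B, msg='resp')): A:[] B:[resp] C:[]
After 2 (send(from=B, to=A, msg='data')): A:[data] B:[resp] C:[]
After 3 (send(from=C, to=B, msg='tick')): A:[data] B:[resp,tick] C:[]
After 4 (send(from=B, to=A, msg='sync')): A:[data,sync] B:[resp,tick] C:[]
After 5 (process(B)): A:[data,sync] B:[tick] C:[]
After 6 (process(C)): A:[data,sync] B:[tick] C:[]
After 7 (send(from=A, to=B, msg='done')): A:[data,sync] B:[tick,done] C:[]
After 8 (process(C)): A:[data,sync] B:[tick,done] C:[]
After 9 (process(A)): A:[sync] B:[tick,done] C:[]

Answer: sync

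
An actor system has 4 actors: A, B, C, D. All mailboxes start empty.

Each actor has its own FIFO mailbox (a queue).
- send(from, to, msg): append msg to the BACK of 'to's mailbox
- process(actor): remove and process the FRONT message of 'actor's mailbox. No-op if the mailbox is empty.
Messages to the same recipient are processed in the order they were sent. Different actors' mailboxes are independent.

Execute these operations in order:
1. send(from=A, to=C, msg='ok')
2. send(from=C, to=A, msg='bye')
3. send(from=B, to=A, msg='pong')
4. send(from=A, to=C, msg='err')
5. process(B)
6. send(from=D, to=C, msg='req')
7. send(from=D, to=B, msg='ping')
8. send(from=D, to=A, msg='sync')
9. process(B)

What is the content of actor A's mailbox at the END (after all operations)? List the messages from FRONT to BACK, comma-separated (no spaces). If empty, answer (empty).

Answer: bye,pong,sync

Derivation:
After 1 (send(from=A, to=C, msg='ok')): A:[] B:[] C:[ok] D:[]
After 2 (send(from=C, to=A, msg='bye')): A:[bye] B:[] C:[ok] D:[]
After 3 (send(from=B, to=A, msg='pong')): A:[bye,pong] B:[] C:[ok] D:[]
After 4 (send(from=A, to=C, msg='err')): A:[bye,pong] B:[] C:[ok,err] D:[]
After 5 (process(B)): A:[bye,pong] B:[] C:[ok,err] D:[]
After 6 (send(from=D, to=C, msg='req')): A:[bye,pong] B:[] C:[ok,err,req] D:[]
After 7 (send(from=D, to=B, msg='ping')): A:[bye,pong] B:[ping] C:[ok,err,req] D:[]
After 8 (send(from=D, to=A, msg='sync')): A:[bye,pong,sync] B:[ping] C:[ok,err,req] D:[]
After 9 (process(B)): A:[bye,pong,sync] B:[] C:[ok,err,req] D:[]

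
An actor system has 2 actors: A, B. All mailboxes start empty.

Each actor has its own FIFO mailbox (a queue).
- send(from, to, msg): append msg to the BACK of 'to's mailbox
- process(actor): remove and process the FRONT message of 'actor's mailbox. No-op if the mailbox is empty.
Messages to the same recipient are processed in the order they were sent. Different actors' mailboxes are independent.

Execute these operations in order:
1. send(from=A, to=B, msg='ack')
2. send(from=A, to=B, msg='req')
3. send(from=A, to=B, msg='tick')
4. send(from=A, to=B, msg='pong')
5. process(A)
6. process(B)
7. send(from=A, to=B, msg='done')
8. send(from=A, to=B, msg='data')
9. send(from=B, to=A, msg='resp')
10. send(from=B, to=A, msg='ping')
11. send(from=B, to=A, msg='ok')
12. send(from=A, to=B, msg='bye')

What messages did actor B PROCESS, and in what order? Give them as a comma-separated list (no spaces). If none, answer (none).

Answer: ack

Derivation:
After 1 (send(from=A, to=B, msg='ack')): A:[] B:[ack]
After 2 (send(from=A, to=B, msg='req')): A:[] B:[ack,req]
After 3 (send(from=A, to=B, msg='tick')): A:[] B:[ack,req,tick]
After 4 (send(from=A, to=B, msg='pong')): A:[] B:[ack,req,tick,pong]
After 5 (process(A)): A:[] B:[ack,req,tick,pong]
After 6 (process(B)): A:[] B:[req,tick,pong]
After 7 (send(from=A, to=B, msg='done')): A:[] B:[req,tick,pong,done]
After 8 (send(from=A, to=B, msg='data')): A:[] B:[req,tick,pong,done,data]
After 9 (send(from=B, to=A, msg='resp')): A:[resp] B:[req,tick,pong,done,data]
After 10 (send(from=B, to=A, msg='ping')): A:[resp,ping] B:[req,tick,pong,done,data]
After 11 (send(from=B, to=A, msg='ok')): A:[resp,ping,ok] B:[req,tick,pong,done,data]
After 12 (send(from=A, to=B, msg='bye')): A:[resp,ping,ok] B:[req,tick,pong,done,data,bye]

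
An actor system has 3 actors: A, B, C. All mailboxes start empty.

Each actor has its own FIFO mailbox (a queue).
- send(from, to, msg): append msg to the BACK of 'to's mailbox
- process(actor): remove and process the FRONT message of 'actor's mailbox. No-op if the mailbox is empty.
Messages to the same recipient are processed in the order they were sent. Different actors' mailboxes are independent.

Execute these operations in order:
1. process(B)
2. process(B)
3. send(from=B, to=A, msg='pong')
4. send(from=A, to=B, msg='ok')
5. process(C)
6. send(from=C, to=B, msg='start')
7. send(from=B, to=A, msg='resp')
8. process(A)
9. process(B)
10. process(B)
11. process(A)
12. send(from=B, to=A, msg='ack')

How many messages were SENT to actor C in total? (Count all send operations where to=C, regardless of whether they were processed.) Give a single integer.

Answer: 0

Derivation:
After 1 (process(B)): A:[] B:[] C:[]
After 2 (process(B)): A:[] B:[] C:[]
After 3 (send(from=B, to=A, msg='pong')): A:[pong] B:[] C:[]
After 4 (send(from=A, to=B, msg='ok')): A:[pong] B:[ok] C:[]
After 5 (process(C)): A:[pong] B:[ok] C:[]
After 6 (send(from=C, to=B, msg='start')): A:[pong] B:[ok,start] C:[]
After 7 (send(from=B, to=A, msg='resp')): A:[pong,resp] B:[ok,start] C:[]
After 8 (process(A)): A:[resp] B:[ok,start] C:[]
After 9 (process(B)): A:[resp] B:[start] C:[]
After 10 (process(B)): A:[resp] B:[] C:[]
After 11 (process(A)): A:[] B:[] C:[]
After 12 (send(from=B, to=A, msg='ack')): A:[ack] B:[] C:[]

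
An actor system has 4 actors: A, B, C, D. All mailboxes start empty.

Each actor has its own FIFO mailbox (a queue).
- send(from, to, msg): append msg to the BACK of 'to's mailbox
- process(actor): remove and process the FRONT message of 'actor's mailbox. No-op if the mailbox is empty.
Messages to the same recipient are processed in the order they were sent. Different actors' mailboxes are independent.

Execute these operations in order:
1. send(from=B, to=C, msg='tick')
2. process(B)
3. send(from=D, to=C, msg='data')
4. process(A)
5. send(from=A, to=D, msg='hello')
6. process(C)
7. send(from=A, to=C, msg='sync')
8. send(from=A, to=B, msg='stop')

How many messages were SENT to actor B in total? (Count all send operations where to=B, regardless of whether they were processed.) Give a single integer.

Answer: 1

Derivation:
After 1 (send(from=B, to=C, msg='tick')): A:[] B:[] C:[tick] D:[]
After 2 (process(B)): A:[] B:[] C:[tick] D:[]
After 3 (send(from=D, to=C, msg='data')): A:[] B:[] C:[tick,data] D:[]
After 4 (process(A)): A:[] B:[] C:[tick,data] D:[]
After 5 (send(from=A, to=D, msg='hello')): A:[] B:[] C:[tick,data] D:[hello]
After 6 (process(C)): A:[] B:[] C:[data] D:[hello]
After 7 (send(from=A, to=C, msg='sync')): A:[] B:[] C:[data,sync] D:[hello]
After 8 (send(from=A, to=B, msg='stop')): A:[] B:[stop] C:[data,sync] D:[hello]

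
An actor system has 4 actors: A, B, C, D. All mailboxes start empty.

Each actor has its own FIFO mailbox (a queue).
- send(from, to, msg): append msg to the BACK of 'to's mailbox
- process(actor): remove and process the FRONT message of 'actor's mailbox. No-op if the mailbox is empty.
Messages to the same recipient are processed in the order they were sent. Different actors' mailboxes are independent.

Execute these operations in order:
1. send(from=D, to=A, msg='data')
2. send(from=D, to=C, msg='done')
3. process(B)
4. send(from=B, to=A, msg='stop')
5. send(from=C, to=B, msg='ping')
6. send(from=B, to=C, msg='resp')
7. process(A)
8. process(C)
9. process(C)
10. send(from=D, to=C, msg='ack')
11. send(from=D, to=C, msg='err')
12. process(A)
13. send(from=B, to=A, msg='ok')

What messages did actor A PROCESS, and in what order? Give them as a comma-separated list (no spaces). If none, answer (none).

After 1 (send(from=D, to=A, msg='data')): A:[data] B:[] C:[] D:[]
After 2 (send(from=D, to=C, msg='done')): A:[data] B:[] C:[done] D:[]
After 3 (process(B)): A:[data] B:[] C:[done] D:[]
After 4 (send(from=B, to=A, msg='stop')): A:[data,stop] B:[] C:[done] D:[]
After 5 (send(from=C, to=B, msg='ping')): A:[data,stop] B:[ping] C:[done] D:[]
After 6 (send(from=B, to=C, msg='resp')): A:[data,stop] B:[ping] C:[done,resp] D:[]
After 7 (process(A)): A:[stop] B:[ping] C:[done,resp] D:[]
After 8 (process(C)): A:[stop] B:[ping] C:[resp] D:[]
After 9 (process(C)): A:[stop] B:[ping] C:[] D:[]
After 10 (send(from=D, to=C, msg='ack')): A:[stop] B:[ping] C:[ack] D:[]
After 11 (send(from=D, to=C, msg='err')): A:[stop] B:[ping] C:[ack,err] D:[]
After 12 (process(A)): A:[] B:[ping] C:[ack,err] D:[]
After 13 (send(from=B, to=A, msg='ok')): A:[ok] B:[ping] C:[ack,err] D:[]

Answer: data,stop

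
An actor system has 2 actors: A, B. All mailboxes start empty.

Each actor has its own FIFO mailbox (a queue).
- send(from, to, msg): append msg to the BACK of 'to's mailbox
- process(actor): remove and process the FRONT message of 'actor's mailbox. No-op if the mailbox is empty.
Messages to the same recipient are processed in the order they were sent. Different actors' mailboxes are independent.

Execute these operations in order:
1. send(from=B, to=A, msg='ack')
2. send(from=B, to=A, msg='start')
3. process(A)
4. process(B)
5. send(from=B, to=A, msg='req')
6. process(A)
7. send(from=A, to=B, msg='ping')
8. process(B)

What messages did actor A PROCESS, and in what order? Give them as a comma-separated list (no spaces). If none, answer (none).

Answer: ack,start

Derivation:
After 1 (send(from=B, to=A, msg='ack')): A:[ack] B:[]
After 2 (send(from=B, to=A, msg='start')): A:[ack,start] B:[]
After 3 (process(A)): A:[start] B:[]
After 4 (process(B)): A:[start] B:[]
After 5 (send(from=B, to=A, msg='req')): A:[start,req] B:[]
After 6 (process(A)): A:[req] B:[]
After 7 (send(from=A, to=B, msg='ping')): A:[req] B:[ping]
After 8 (process(B)): A:[req] B:[]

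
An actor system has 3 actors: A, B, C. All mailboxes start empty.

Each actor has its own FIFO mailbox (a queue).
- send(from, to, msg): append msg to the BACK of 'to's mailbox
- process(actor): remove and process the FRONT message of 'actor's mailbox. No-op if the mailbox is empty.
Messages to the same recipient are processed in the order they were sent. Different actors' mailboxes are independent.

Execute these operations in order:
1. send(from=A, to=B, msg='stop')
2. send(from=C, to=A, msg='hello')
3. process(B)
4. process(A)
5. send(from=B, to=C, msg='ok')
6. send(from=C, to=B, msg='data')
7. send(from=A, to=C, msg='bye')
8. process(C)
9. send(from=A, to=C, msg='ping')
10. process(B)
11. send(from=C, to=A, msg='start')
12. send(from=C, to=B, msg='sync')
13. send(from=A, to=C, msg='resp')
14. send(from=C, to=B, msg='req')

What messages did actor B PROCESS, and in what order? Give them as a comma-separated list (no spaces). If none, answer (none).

After 1 (send(from=A, to=B, msg='stop')): A:[] B:[stop] C:[]
After 2 (send(from=C, to=A, msg='hello')): A:[hello] B:[stop] C:[]
After 3 (process(B)): A:[hello] B:[] C:[]
After 4 (process(A)): A:[] B:[] C:[]
After 5 (send(from=B, to=C, msg='ok')): A:[] B:[] C:[ok]
After 6 (send(from=C, to=B, msg='data')): A:[] B:[data] C:[ok]
After 7 (send(from=A, to=C, msg='bye')): A:[] B:[data] C:[ok,bye]
After 8 (process(C)): A:[] B:[data] C:[bye]
After 9 (send(from=A, to=C, msg='ping')): A:[] B:[data] C:[bye,ping]
After 10 (process(B)): A:[] B:[] C:[bye,ping]
After 11 (send(from=C, to=A, msg='start')): A:[start] B:[] C:[bye,ping]
After 12 (send(from=C, to=B, msg='sync')): A:[start] B:[sync] C:[bye,ping]
After 13 (send(from=A, to=C, msg='resp')): A:[start] B:[sync] C:[bye,ping,resp]
After 14 (send(from=C, to=B, msg='req')): A:[start] B:[sync,req] C:[bye,ping,resp]

Answer: stop,data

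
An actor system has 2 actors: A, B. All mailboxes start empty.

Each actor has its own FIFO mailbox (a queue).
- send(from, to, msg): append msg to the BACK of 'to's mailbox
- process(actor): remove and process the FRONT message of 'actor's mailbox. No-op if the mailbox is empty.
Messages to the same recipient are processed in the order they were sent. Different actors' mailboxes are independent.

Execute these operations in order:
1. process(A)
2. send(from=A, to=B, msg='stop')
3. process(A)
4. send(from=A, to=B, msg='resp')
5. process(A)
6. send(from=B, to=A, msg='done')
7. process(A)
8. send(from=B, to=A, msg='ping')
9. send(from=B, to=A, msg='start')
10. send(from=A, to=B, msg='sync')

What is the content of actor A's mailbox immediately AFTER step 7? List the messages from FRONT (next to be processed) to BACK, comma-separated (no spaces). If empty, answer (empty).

After 1 (process(A)): A:[] B:[]
After 2 (send(from=A, to=B, msg='stop')): A:[] B:[stop]
After 3 (process(A)): A:[] B:[stop]
After 4 (send(from=A, to=B, msg='resp')): A:[] B:[stop,resp]
After 5 (process(A)): A:[] B:[stop,resp]
After 6 (send(from=B, to=A, msg='done')): A:[done] B:[stop,resp]
After 7 (process(A)): A:[] B:[stop,resp]

(empty)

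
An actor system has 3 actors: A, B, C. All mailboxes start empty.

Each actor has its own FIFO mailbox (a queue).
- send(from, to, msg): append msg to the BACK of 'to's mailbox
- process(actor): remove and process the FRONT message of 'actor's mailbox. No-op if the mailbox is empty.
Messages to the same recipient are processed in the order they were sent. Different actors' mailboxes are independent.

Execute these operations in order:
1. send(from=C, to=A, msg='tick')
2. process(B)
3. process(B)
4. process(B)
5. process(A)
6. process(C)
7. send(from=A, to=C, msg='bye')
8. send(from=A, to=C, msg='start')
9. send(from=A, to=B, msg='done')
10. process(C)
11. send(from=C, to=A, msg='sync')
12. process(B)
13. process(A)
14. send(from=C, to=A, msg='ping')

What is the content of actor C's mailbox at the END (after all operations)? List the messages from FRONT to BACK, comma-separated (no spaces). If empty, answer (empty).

After 1 (send(from=C, to=A, msg='tick')): A:[tick] B:[] C:[]
After 2 (process(B)): A:[tick] B:[] C:[]
After 3 (process(B)): A:[tick] B:[] C:[]
After 4 (process(B)): A:[tick] B:[] C:[]
After 5 (process(A)): A:[] B:[] C:[]
After 6 (process(C)): A:[] B:[] C:[]
After 7 (send(from=A, to=C, msg='bye')): A:[] B:[] C:[bye]
After 8 (send(from=A, to=C, msg='start')): A:[] B:[] C:[bye,start]
After 9 (send(from=A, to=B, msg='done')): A:[] B:[done] C:[bye,start]
After 10 (process(C)): A:[] B:[done] C:[start]
After 11 (send(from=C, to=A, msg='sync')): A:[sync] B:[done] C:[start]
After 12 (process(B)): A:[sync] B:[] C:[start]
After 13 (process(A)): A:[] B:[] C:[start]
After 14 (send(from=C, to=A, msg='ping')): A:[ping] B:[] C:[start]

Answer: start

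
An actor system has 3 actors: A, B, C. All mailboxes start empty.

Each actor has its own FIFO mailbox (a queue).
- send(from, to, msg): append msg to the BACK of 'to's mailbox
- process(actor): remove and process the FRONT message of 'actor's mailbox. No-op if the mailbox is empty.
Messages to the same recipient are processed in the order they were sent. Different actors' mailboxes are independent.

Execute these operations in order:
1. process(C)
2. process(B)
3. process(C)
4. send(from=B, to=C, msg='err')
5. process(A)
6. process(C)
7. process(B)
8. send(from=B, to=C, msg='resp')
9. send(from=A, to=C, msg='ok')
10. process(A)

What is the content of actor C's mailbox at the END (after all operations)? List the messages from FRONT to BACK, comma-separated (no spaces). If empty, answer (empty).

Answer: resp,ok

Derivation:
After 1 (process(C)): A:[] B:[] C:[]
After 2 (process(B)): A:[] B:[] C:[]
After 3 (process(C)): A:[] B:[] C:[]
After 4 (send(from=B, to=C, msg='err')): A:[] B:[] C:[err]
After 5 (process(A)): A:[] B:[] C:[err]
After 6 (process(C)): A:[] B:[] C:[]
After 7 (process(B)): A:[] B:[] C:[]
After 8 (send(from=B, to=C, msg='resp')): A:[] B:[] C:[resp]
After 9 (send(from=A, to=C, msg='ok')): A:[] B:[] C:[resp,ok]
After 10 (process(A)): A:[] B:[] C:[resp,ok]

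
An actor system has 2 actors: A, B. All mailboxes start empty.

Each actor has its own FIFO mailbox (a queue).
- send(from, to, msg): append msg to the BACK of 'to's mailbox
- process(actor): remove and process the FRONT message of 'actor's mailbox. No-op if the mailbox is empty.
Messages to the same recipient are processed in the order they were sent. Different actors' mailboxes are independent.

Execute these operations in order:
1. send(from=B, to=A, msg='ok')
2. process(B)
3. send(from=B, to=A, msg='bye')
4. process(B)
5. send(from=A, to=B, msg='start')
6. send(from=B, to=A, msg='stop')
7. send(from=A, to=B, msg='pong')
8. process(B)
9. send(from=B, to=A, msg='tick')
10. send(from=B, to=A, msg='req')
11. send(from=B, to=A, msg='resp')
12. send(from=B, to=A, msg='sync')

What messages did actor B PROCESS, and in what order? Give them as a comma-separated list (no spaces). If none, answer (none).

After 1 (send(from=B, to=A, msg='ok')): A:[ok] B:[]
After 2 (process(B)): A:[ok] B:[]
After 3 (send(from=B, to=A, msg='bye')): A:[ok,bye] B:[]
After 4 (process(B)): A:[ok,bye] B:[]
After 5 (send(from=A, to=B, msg='start')): A:[ok,bye] B:[start]
After 6 (send(from=B, to=A, msg='stop')): A:[ok,bye,stop] B:[start]
After 7 (send(from=A, to=B, msg='pong')): A:[ok,bye,stop] B:[start,pong]
After 8 (process(B)): A:[ok,bye,stop] B:[pong]
After 9 (send(from=B, to=A, msg='tick')): A:[ok,bye,stop,tick] B:[pong]
After 10 (send(from=B, to=A, msg='req')): A:[ok,bye,stop,tick,req] B:[pong]
After 11 (send(from=B, to=A, msg='resp')): A:[ok,bye,stop,tick,req,resp] B:[pong]
After 12 (send(from=B, to=A, msg='sync')): A:[ok,bye,stop,tick,req,resp,sync] B:[pong]

Answer: start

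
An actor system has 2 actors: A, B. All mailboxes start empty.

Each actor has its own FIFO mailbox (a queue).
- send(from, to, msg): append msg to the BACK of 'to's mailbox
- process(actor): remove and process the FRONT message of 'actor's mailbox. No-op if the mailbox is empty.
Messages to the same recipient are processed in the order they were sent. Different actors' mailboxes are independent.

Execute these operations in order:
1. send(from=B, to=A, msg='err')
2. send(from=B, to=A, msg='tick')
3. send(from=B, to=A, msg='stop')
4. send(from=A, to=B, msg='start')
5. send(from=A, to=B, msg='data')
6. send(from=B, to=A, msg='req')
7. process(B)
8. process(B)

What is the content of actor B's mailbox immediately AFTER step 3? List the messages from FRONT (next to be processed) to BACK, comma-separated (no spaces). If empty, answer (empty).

After 1 (send(from=B, to=A, msg='err')): A:[err] B:[]
After 2 (send(from=B, to=A, msg='tick')): A:[err,tick] B:[]
After 3 (send(from=B, to=A, msg='stop')): A:[err,tick,stop] B:[]

(empty)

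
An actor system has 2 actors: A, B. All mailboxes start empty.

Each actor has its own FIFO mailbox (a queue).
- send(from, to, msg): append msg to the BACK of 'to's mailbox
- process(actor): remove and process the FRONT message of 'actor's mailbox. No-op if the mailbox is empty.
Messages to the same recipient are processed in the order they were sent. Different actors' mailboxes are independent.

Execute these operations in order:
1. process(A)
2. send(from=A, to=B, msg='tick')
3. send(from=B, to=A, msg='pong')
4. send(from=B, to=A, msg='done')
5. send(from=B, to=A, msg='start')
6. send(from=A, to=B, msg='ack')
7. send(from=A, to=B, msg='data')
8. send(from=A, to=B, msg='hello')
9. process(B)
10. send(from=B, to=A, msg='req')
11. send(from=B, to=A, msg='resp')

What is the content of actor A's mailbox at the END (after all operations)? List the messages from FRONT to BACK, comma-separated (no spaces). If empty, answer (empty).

Answer: pong,done,start,req,resp

Derivation:
After 1 (process(A)): A:[] B:[]
After 2 (send(from=A, to=B, msg='tick')): A:[] B:[tick]
After 3 (send(from=B, to=A, msg='pong')): A:[pong] B:[tick]
After 4 (send(from=B, to=A, msg='done')): A:[pong,done] B:[tick]
After 5 (send(from=B, to=A, msg='start')): A:[pong,done,start] B:[tick]
After 6 (send(from=A, to=B, msg='ack')): A:[pong,done,start] B:[tick,ack]
After 7 (send(from=A, to=B, msg='data')): A:[pong,done,start] B:[tick,ack,data]
After 8 (send(from=A, to=B, msg='hello')): A:[pong,done,start] B:[tick,ack,data,hello]
After 9 (process(B)): A:[pong,done,start] B:[ack,data,hello]
After 10 (send(from=B, to=A, msg='req')): A:[pong,done,start,req] B:[ack,data,hello]
After 11 (send(from=B, to=A, msg='resp')): A:[pong,done,start,req,resp] B:[ack,data,hello]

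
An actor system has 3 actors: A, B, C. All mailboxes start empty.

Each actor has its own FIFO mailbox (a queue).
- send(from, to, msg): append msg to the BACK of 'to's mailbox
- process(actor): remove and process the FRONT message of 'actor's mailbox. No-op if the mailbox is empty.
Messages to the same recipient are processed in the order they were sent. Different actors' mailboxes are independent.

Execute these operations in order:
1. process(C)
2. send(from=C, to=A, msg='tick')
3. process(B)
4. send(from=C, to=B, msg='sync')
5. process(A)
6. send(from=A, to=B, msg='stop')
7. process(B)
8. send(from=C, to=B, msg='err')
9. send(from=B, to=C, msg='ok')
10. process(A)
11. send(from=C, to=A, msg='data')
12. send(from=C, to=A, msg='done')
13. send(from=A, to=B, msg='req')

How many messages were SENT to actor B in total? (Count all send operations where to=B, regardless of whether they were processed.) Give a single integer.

After 1 (process(C)): A:[] B:[] C:[]
After 2 (send(from=C, to=A, msg='tick')): A:[tick] B:[] C:[]
After 3 (process(B)): A:[tick] B:[] C:[]
After 4 (send(from=C, to=B, msg='sync')): A:[tick] B:[sync] C:[]
After 5 (process(A)): A:[] B:[sync] C:[]
After 6 (send(from=A, to=B, msg='stop')): A:[] B:[sync,stop] C:[]
After 7 (process(B)): A:[] B:[stop] C:[]
After 8 (send(from=C, to=B, msg='err')): A:[] B:[stop,err] C:[]
After 9 (send(from=B, to=C, msg='ok')): A:[] B:[stop,err] C:[ok]
After 10 (process(A)): A:[] B:[stop,err] C:[ok]
After 11 (send(from=C, to=A, msg='data')): A:[data] B:[stop,err] C:[ok]
After 12 (send(from=C, to=A, msg='done')): A:[data,done] B:[stop,err] C:[ok]
After 13 (send(from=A, to=B, msg='req')): A:[data,done] B:[stop,err,req] C:[ok]

Answer: 4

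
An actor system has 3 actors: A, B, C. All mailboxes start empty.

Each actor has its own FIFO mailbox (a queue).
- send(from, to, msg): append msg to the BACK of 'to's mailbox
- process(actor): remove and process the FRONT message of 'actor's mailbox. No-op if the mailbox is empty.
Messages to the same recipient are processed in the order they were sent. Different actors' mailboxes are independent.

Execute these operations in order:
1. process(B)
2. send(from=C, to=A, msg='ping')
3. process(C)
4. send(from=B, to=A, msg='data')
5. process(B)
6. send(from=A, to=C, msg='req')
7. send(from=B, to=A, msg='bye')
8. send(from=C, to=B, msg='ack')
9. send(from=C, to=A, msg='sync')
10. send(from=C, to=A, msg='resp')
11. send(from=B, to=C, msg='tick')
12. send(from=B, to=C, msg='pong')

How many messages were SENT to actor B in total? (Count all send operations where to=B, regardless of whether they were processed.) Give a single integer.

After 1 (process(B)): A:[] B:[] C:[]
After 2 (send(from=C, to=A, msg='ping')): A:[ping] B:[] C:[]
After 3 (process(C)): A:[ping] B:[] C:[]
After 4 (send(from=B, to=A, msg='data')): A:[ping,data] B:[] C:[]
After 5 (process(B)): A:[ping,data] B:[] C:[]
After 6 (send(from=A, to=C, msg='req')): A:[ping,data] B:[] C:[req]
After 7 (send(from=B, to=A, msg='bye')): A:[ping,data,bye] B:[] C:[req]
After 8 (send(from=C, to=B, msg='ack')): A:[ping,data,bye] B:[ack] C:[req]
After 9 (send(from=C, to=A, msg='sync')): A:[ping,data,bye,sync] B:[ack] C:[req]
After 10 (send(from=C, to=A, msg='resp')): A:[ping,data,bye,sync,resp] B:[ack] C:[req]
After 11 (send(from=B, to=C, msg='tick')): A:[ping,data,bye,sync,resp] B:[ack] C:[req,tick]
After 12 (send(from=B, to=C, msg='pong')): A:[ping,data,bye,sync,resp] B:[ack] C:[req,tick,pong]

Answer: 1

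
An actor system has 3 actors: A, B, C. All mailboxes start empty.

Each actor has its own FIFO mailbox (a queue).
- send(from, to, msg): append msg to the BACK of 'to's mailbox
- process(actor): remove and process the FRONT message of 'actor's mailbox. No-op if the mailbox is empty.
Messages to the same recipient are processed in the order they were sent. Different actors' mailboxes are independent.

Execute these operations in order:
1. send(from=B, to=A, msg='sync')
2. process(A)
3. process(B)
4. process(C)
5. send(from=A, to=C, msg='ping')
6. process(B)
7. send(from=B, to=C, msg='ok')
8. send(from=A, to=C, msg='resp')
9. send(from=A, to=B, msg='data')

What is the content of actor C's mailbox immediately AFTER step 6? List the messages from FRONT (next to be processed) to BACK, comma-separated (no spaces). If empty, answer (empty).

After 1 (send(from=B, to=A, msg='sync')): A:[sync] B:[] C:[]
After 2 (process(A)): A:[] B:[] C:[]
After 3 (process(B)): A:[] B:[] C:[]
After 4 (process(C)): A:[] B:[] C:[]
After 5 (send(from=A, to=C, msg='ping')): A:[] B:[] C:[ping]
After 6 (process(B)): A:[] B:[] C:[ping]

ping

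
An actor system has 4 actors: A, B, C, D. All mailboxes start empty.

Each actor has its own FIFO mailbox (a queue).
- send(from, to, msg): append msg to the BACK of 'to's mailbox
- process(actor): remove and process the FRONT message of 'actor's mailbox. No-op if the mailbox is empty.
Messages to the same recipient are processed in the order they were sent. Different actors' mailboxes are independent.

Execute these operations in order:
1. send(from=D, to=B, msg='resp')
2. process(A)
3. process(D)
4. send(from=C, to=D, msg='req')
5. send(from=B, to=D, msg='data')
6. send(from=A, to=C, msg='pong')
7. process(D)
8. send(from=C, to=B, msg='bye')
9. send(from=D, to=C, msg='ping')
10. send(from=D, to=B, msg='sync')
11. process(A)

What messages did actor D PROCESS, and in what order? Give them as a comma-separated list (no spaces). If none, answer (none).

After 1 (send(from=D, to=B, msg='resp')): A:[] B:[resp] C:[] D:[]
After 2 (process(A)): A:[] B:[resp] C:[] D:[]
After 3 (process(D)): A:[] B:[resp] C:[] D:[]
After 4 (send(from=C, to=D, msg='req')): A:[] B:[resp] C:[] D:[req]
After 5 (send(from=B, to=D, msg='data')): A:[] B:[resp] C:[] D:[req,data]
After 6 (send(from=A, to=C, msg='pong')): A:[] B:[resp] C:[pong] D:[req,data]
After 7 (process(D)): A:[] B:[resp] C:[pong] D:[data]
After 8 (send(from=C, to=B, msg='bye')): A:[] B:[resp,bye] C:[pong] D:[data]
After 9 (send(from=D, to=C, msg='ping')): A:[] B:[resp,bye] C:[pong,ping] D:[data]
After 10 (send(from=D, to=B, msg='sync')): A:[] B:[resp,bye,sync] C:[pong,ping] D:[data]
After 11 (process(A)): A:[] B:[resp,bye,sync] C:[pong,ping] D:[data]

Answer: req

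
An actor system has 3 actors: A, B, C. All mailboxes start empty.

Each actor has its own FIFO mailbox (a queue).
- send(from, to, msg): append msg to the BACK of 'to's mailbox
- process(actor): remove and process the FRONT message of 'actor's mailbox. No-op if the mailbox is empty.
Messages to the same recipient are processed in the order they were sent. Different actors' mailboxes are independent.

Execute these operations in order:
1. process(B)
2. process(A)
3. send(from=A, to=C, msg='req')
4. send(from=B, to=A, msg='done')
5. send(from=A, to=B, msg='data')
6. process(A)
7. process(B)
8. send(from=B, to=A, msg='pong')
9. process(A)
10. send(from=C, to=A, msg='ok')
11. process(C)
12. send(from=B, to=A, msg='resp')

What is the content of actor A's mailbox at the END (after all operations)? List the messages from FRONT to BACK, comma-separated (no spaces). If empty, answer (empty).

Answer: ok,resp

Derivation:
After 1 (process(B)): A:[] B:[] C:[]
After 2 (process(A)): A:[] B:[] C:[]
After 3 (send(from=A, to=C, msg='req')): A:[] B:[] C:[req]
After 4 (send(from=B, to=A, msg='done')): A:[done] B:[] C:[req]
After 5 (send(from=A, to=B, msg='data')): A:[done] B:[data] C:[req]
After 6 (process(A)): A:[] B:[data] C:[req]
After 7 (process(B)): A:[] B:[] C:[req]
After 8 (send(from=B, to=A, msg='pong')): A:[pong] B:[] C:[req]
After 9 (process(A)): A:[] B:[] C:[req]
After 10 (send(from=C, to=A, msg='ok')): A:[ok] B:[] C:[req]
After 11 (process(C)): A:[ok] B:[] C:[]
After 12 (send(from=B, to=A, msg='resp')): A:[ok,resp] B:[] C:[]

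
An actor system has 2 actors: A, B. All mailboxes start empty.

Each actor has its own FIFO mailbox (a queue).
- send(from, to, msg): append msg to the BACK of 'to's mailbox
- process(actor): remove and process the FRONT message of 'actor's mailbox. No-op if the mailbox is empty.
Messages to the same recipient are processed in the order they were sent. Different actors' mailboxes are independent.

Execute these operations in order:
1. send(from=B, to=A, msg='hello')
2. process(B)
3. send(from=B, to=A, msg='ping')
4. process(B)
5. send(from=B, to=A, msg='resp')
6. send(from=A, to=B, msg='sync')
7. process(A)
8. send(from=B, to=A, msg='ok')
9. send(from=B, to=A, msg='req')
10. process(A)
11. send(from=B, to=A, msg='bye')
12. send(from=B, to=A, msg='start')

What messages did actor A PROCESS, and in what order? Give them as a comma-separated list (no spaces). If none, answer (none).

After 1 (send(from=B, to=A, msg='hello')): A:[hello] B:[]
After 2 (process(B)): A:[hello] B:[]
After 3 (send(from=B, to=A, msg='ping')): A:[hello,ping] B:[]
After 4 (process(B)): A:[hello,ping] B:[]
After 5 (send(from=B, to=A, msg='resp')): A:[hello,ping,resp] B:[]
After 6 (send(from=A, to=B, msg='sync')): A:[hello,ping,resp] B:[sync]
After 7 (process(A)): A:[ping,resp] B:[sync]
After 8 (send(from=B, to=A, msg='ok')): A:[ping,resp,ok] B:[sync]
After 9 (send(from=B, to=A, msg='req')): A:[ping,resp,ok,req] B:[sync]
After 10 (process(A)): A:[resp,ok,req] B:[sync]
After 11 (send(from=B, to=A, msg='bye')): A:[resp,ok,req,bye] B:[sync]
After 12 (send(from=B, to=A, msg='start')): A:[resp,ok,req,bye,start] B:[sync]

Answer: hello,ping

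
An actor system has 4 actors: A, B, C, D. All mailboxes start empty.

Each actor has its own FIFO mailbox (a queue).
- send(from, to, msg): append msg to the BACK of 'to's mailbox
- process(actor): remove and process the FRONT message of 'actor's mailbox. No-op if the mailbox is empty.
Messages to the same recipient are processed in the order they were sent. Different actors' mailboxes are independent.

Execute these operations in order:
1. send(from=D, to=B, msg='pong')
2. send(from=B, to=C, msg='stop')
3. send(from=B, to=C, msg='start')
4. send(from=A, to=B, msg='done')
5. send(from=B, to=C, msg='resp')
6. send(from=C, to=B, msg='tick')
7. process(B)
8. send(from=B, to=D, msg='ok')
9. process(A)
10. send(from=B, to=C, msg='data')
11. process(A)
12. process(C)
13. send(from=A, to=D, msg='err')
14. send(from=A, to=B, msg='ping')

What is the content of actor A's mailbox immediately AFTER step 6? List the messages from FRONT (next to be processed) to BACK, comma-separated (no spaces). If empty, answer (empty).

After 1 (send(from=D, to=B, msg='pong')): A:[] B:[pong] C:[] D:[]
After 2 (send(from=B, to=C, msg='stop')): A:[] B:[pong] C:[stop] D:[]
After 3 (send(from=B, to=C, msg='start')): A:[] B:[pong] C:[stop,start] D:[]
After 4 (send(from=A, to=B, msg='done')): A:[] B:[pong,done] C:[stop,start] D:[]
After 5 (send(from=B, to=C, msg='resp')): A:[] B:[pong,done] C:[stop,start,resp] D:[]
After 6 (send(from=C, to=B, msg='tick')): A:[] B:[pong,done,tick] C:[stop,start,resp] D:[]

(empty)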